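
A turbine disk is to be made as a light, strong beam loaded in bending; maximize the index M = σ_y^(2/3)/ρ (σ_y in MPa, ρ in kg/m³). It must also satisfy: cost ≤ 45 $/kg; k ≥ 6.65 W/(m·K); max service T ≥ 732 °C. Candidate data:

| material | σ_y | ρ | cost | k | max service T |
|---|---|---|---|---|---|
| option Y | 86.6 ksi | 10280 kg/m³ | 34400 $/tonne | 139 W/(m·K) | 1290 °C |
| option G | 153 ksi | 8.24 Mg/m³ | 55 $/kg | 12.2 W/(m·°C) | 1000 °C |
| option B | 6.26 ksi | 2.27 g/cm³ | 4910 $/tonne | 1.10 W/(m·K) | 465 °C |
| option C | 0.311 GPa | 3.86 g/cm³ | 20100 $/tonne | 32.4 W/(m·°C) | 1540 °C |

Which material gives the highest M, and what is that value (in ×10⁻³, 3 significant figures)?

option C, M = 11.9×10⁻³

Screen on constraints: cost ≤ 45 $/kg; k ≥ 6.65 W/(m·K); max service T ≥ 732 °C. Survivors: option Y, option C.
Normalizing units and computing the index:
  option Y: σ_y = 597.1 MPa, ρ = 10280 kg/m³
  option C: σ_y = 311.0 MPa, ρ = 3860 kg/m³
  option C: M = 11.9×10⁻³
  option Y: M = 6.90×10⁻³
Option C ranks first.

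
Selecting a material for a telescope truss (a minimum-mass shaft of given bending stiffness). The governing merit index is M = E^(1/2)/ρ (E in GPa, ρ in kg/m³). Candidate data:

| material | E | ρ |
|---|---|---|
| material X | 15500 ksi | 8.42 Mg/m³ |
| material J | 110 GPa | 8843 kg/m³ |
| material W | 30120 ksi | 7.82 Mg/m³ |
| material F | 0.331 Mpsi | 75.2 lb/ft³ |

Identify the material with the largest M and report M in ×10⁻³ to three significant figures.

After converting to SI:
  material X: E = 106.9 GPa, ρ = 8420 kg/m³
  material J: E = 110.0 GPa, ρ = 8843 kg/m³
  material W: E = 207.7 GPa, ρ = 7820 kg/m³
  material F: E = 2.282 GPa, ρ = 1205 kg/m³
  material W: M = 1.84×10⁻³
  material F: M = 1.25×10⁻³
  material X: M = 1.23×10⁻³
  material J: M = 1.19×10⁻³
The maximum is for material W.

material W, M = 1.84×10⁻³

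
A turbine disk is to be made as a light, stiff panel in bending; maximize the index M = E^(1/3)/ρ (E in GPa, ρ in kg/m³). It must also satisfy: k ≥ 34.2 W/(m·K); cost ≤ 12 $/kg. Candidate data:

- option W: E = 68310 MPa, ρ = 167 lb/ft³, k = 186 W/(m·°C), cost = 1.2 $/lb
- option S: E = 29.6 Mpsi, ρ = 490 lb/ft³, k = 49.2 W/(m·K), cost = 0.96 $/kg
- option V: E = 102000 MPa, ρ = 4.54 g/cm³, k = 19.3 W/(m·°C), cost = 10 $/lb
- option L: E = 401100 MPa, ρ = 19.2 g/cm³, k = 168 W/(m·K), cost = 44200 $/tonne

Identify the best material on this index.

option W

Screen on constraints: k ≥ 34.2 W/(m·K); cost ≤ 12 $/kg. Survivors: option W, option S.
In SI units:
  option W: E = 68.31 GPa, ρ = 2675 kg/m³
  option S: E = 204.1 GPa, ρ = 7849 kg/m³
  option W: M = 1.53×10⁻³
  option S: M = 0.750×10⁻³
Highest index: option W.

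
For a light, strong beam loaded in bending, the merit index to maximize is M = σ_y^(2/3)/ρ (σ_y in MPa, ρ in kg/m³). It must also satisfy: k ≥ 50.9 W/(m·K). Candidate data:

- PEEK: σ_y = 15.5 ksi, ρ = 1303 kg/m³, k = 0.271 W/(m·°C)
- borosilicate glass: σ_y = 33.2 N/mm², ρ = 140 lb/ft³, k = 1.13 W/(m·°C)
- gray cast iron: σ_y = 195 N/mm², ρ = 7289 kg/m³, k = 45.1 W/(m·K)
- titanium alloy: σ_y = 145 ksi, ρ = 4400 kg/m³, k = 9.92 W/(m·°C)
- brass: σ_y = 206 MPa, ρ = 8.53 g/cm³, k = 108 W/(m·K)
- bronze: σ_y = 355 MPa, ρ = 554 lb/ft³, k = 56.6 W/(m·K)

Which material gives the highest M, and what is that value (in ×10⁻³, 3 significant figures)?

bronze, M = 5.65×10⁻³

Screen on constraints: k ≥ 50.9 W/(m·K). Survivors: brass, bronze.
In SI units:
  brass: σ_y = 206.0 MPa, ρ = 8530 kg/m³
  bronze: σ_y = 355.0 MPa, ρ = 8874 kg/m³
  bronze: M = 5.65×10⁻³
  brass: M = 4.09×10⁻³
Bronze has the largest M.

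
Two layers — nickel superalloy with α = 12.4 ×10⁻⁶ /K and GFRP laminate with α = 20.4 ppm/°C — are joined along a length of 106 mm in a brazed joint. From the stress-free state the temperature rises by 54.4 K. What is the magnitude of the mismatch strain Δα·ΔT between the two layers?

Δα = |12.4 − 20.4|×10⁻⁶/K = 8.00×10⁻⁶/K.
Mismatch strain = Δα·ΔT = 8.00×10⁻⁶ × 54.4 = 4.35×10⁻⁴.

4.35×10⁻⁴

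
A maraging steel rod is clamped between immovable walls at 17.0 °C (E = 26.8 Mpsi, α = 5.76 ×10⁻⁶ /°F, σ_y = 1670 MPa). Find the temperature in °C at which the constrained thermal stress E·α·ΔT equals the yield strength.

889 °C

E = 26.8 Mpsi = 184.8 GPa.
α = 5.76×10⁻⁶/°F × 9/5 = 10.4×10⁻⁶/K.
E·α·ΔT = 1670 MPa ⇒ ΔT = 1670 / (184.8×10³ × 10.4×10⁻⁶) = 871.7 K.
T = 17.0 + 871.7 = 888.7 °C.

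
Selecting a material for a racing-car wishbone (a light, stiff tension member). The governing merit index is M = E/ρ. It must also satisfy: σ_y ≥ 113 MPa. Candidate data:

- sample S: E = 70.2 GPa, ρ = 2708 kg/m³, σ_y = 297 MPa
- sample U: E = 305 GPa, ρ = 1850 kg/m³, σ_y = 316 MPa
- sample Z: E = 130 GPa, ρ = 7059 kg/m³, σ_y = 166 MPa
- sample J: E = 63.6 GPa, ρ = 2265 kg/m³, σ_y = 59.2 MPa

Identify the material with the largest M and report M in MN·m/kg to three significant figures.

Screen on constraints: σ_y ≥ 113 MPa. Survivors: sample S, sample U, sample Z.
Per-candidate index values:
  sample U: M = 165 MN·m/kg
  sample S: M = 25.9 MN·m/kg
  sample Z: M = 18.4 MN·m/kg
Sample U has the largest M.

sample U, M = 165 MN·m/kg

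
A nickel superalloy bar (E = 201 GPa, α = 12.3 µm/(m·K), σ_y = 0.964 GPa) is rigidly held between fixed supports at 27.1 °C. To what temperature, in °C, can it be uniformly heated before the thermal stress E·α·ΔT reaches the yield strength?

σ_y = 0.964 GPa = 964.0 MPa.
E·α·ΔT = 964.0 MPa ⇒ ΔT = 964.0 / (201.0×10³ × 12.3×10⁻⁶) = 389.9 K.
T = 27.1 + 389.9 = 417.0 °C.

417 °C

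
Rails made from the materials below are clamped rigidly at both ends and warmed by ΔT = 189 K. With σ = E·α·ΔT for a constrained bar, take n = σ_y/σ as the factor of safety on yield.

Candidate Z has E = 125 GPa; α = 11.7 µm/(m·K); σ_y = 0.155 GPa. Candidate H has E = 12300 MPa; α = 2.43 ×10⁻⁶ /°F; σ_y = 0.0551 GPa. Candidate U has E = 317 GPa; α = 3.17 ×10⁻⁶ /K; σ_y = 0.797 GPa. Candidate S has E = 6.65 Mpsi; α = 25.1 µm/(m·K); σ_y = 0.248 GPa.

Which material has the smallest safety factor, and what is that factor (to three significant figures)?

candidate Z, n = 0.561

In consistent units (E in GPa, α in ×10⁻⁶/K, σ_y in MPa):
  candidate Z: E = 125.0, α = 11.7, σ_y = 155.0 → σ = 276 MPa, n = 0.561
  candidate H: E = 12.30, α = 4.37, σ_y = 55.10 → σ = 10.2 MPa, n = 5.42
  candidate U: E = 317.0, α = 3.17, σ_y = 797.0 → σ = 190 MPa, n = 4.20
  candidate S: E = 45.85, α = 25.1, σ_y = 248.0 → σ = 218 MPa, n = 1.14
Smallest n: candidate Z with n = 0.561.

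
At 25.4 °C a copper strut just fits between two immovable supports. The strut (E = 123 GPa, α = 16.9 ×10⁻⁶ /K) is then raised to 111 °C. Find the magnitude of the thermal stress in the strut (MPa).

ΔT = 85.60 K. Constrained thermal stress σ = E·α·ΔT = 123.0×10³ MPa × 16.9×10⁻⁶ × 85.60 = 178 MPa (compressive).

178 MPa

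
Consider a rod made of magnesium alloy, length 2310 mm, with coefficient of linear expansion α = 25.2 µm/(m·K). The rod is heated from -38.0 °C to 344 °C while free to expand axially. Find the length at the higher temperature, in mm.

2332.2 mm

ΔT = 344 − (-38.0) = 382.0 K.
ΔL = α·L₀·ΔT = 25.2×10⁻⁶ × 2310 mm × 382.0 K = 22.2 mm.
L = L₀ + ΔL = 2310 + 22.2 = 2332.2 mm.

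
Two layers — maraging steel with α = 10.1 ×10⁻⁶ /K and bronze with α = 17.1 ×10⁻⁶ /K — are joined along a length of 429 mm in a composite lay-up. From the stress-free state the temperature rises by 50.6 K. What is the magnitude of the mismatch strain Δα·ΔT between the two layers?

Δα = |10.1 − 17.1|×10⁻⁶/K = 7.00×10⁻⁶/K.
Mismatch strain = Δα·ΔT = 7.00×10⁻⁶ × 50.6 = 3.54×10⁻⁴.

3.54×10⁻⁴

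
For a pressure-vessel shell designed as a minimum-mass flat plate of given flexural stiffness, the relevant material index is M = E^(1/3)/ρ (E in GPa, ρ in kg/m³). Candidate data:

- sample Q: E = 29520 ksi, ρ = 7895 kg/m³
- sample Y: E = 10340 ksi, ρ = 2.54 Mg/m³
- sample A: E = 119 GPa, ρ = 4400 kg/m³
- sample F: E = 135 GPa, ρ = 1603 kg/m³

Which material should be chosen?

sample F

Convert each candidate to consistent units, then evaluate M:
  sample Q: E = 203.5 GPa, ρ = 7895 kg/m³
  sample Y: E = 71.29 GPa, ρ = 2540 kg/m³
  sample A: E = 119.0 GPa, ρ = 4400 kg/m³
  sample F: E = 135.0 GPa, ρ = 1603 kg/m³
  sample F: M = 3.20×10⁻³
  sample Y: M = 1.63×10⁻³
  sample A: M = 1.12×10⁻³
  sample Q: M = 0.745×10⁻³
Sample F ranks first.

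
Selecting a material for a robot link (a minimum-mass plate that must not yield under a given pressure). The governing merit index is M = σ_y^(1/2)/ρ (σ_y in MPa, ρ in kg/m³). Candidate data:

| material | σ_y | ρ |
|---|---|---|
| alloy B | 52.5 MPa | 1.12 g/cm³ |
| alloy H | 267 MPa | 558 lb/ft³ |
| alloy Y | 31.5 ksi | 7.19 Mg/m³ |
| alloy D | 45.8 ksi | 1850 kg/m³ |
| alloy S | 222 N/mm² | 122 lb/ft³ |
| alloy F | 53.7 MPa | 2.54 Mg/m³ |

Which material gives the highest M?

alloy D

In SI units:
  alloy B: σ_y = 52.50 MPa, ρ = 1120 kg/m³
  alloy H: σ_y = 267.0 MPa, ρ = 8938 kg/m³
  alloy Y: σ_y = 217.2 MPa, ρ = 7190 kg/m³
  alloy D: σ_y = 315.8 MPa, ρ = 1850 kg/m³
  alloy S: σ_y = 222.0 MPa, ρ = 1954 kg/m³
  alloy F: σ_y = 53.70 MPa, ρ = 2540 kg/m³
  alloy D: M = 9.61×10⁻³
  alloy S: M = 7.62×10⁻³
  alloy B: M = 6.47×10⁻³
  alloy F: M = 2.89×10⁻³
  alloy Y: M = 2.05×10⁻³
  alloy H: M = 1.83×10⁻³
Highest index: alloy D.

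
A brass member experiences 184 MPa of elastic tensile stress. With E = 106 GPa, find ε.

1.74×10⁻³

ε = σ/E = 184 / 106000 = 1.74×10⁻³.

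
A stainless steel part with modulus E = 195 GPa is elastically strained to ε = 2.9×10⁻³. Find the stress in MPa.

σ = E·ε = 195000 MPa × 2.9×10⁻³ = 566 MPa.

566 MPa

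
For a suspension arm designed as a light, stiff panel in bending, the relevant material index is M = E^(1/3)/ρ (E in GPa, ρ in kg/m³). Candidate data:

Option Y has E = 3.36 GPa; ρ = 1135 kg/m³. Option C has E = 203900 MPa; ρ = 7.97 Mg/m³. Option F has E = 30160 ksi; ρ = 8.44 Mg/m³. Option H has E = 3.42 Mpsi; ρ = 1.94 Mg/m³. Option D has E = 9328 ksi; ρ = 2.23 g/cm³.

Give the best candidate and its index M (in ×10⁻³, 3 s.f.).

option D, M = 1.80×10⁻³

Convert each candidate to consistent units, then evaluate M:
  option Y: E = 3.360 GPa, ρ = 1135 kg/m³
  option C: E = 203.9 GPa, ρ = 7970 kg/m³
  option F: E = 207.9 GPa, ρ = 8440 kg/m³
  option H: E = 23.58 GPa, ρ = 1940 kg/m³
  option D: E = 64.31 GPa, ρ = 2230 kg/m³
  option D: M = 1.80×10⁻³
  option H: M = 1.48×10⁻³
  option Y: M = 1.32×10⁻³
  option C: M = 0.738×10⁻³
  option F: M = 0.702×10⁻³
Option D ranks first.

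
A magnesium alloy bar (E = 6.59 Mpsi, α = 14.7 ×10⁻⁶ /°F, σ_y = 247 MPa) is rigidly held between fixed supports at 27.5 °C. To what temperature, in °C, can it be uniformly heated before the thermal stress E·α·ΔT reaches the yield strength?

233 °C

E = 6.59 Mpsi = 45.44 GPa.
α = 14.7×10⁻⁶/°F × 9/5 = 26.5×10⁻⁶/K.
E·α·ΔT = 247.0 MPa ⇒ ΔT = 247.0 / (45.44×10³ × 26.5×10⁻⁶) = 205.4 K.
T = 27.5 + 205.4 = 232.9 °C.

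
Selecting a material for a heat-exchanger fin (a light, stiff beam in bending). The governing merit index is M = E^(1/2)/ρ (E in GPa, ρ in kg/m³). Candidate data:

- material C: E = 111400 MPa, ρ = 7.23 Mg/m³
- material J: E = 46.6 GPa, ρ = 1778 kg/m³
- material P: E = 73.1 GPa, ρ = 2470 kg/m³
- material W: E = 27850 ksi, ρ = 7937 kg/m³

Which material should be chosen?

Convert each candidate to consistent units, then evaluate M:
  material C: E = 111.4 GPa, ρ = 7230 kg/m³
  material J: E = 46.60 GPa, ρ = 1778 kg/m³
  material P: E = 73.10 GPa, ρ = 2470 kg/m³
  material W: E = 192.0 GPa, ρ = 7937 kg/m³
  material J: M = 3.84×10⁻³
  material P: M = 3.46×10⁻³
  material W: M = 1.75×10⁻³
  material C: M = 1.46×10⁻³
The maximum is for material J.

material J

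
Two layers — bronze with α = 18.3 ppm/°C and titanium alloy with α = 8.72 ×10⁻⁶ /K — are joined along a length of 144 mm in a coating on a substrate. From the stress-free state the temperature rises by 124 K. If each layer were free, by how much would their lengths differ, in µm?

Δα = |18.3 − 8.72|×10⁻⁶/K = 9.58×10⁻⁶/K.
ΔL_mismatch = Δα·L·ΔT = 9.58×10⁻⁶ × 144.0 mm × 124.0 K = 171 µm.

171 µm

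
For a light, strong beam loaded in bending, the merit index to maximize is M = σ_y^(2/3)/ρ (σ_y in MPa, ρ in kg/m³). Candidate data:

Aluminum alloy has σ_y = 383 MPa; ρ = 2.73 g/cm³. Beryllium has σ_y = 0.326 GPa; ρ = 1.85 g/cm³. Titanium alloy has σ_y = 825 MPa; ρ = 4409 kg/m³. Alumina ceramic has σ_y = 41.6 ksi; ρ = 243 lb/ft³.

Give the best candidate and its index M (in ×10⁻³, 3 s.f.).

After converting to SI:
  aluminum alloy: σ_y = 383.0 MPa, ρ = 2730 kg/m³
  beryllium: σ_y = 326.0 MPa, ρ = 1850 kg/m³
  titanium alloy: σ_y = 825.0 MPa, ρ = 4409 kg/m³
  alumina ceramic: σ_y = 286.8 MPa, ρ = 3892 kg/m³
  beryllium: M = 25.6×10⁻³
  titanium alloy: M = 20.0×10⁻³
  aluminum alloy: M = 19.3×10⁻³
  alumina ceramic: M = 11.2×10⁻³
The maximum is for beryllium.

beryllium, M = 25.6×10⁻³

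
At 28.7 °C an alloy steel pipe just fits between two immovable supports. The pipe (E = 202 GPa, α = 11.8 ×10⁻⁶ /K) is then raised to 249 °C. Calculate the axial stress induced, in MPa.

ΔT = 220.3 K. Constrained thermal stress σ = E·α·ΔT = 202.0×10³ MPa × 11.8×10⁻⁶ × 220.3 = 525 MPa (compressive).

525 MPa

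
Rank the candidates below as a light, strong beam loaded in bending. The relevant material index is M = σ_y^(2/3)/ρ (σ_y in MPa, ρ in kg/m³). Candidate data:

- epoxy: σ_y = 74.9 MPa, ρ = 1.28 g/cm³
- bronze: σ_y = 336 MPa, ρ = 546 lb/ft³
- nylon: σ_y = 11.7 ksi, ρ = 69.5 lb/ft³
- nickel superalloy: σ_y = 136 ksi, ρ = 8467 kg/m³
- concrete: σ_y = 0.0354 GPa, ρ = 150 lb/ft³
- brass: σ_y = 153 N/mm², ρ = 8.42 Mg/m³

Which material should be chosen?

In SI units:
  epoxy: σ_y = 74.90 MPa, ρ = 1280 kg/m³
  bronze: σ_y = 336.0 MPa, ρ = 8746 kg/m³
  nylon: σ_y = 80.67 MPa, ρ = 1113 kg/m³
  nickel superalloy: σ_y = 937.7 MPa, ρ = 8467 kg/m³
  concrete: σ_y = 35.40 MPa, ρ = 2403 kg/m³
  brass: σ_y = 153.0 MPa, ρ = 8420 kg/m³
  nylon: M = 16.8×10⁻³
  epoxy: M = 13.9×10⁻³
  nickel superalloy: M = 11.3×10⁻³
  bronze: M = 5.53×10⁻³
  concrete: M = 4.49×10⁻³
  brass: M = 3.40×10⁻³
Nylon has the largest M.

nylon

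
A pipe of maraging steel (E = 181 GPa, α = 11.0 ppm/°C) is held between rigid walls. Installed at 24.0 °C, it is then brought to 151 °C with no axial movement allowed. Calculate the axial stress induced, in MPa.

253 MPa

ΔT = 127.0 K. Constrained thermal stress σ = E·α·ΔT = 181.0×10³ MPa × 11.0×10⁻⁶ × 127.0 = 253 MPa (compressive).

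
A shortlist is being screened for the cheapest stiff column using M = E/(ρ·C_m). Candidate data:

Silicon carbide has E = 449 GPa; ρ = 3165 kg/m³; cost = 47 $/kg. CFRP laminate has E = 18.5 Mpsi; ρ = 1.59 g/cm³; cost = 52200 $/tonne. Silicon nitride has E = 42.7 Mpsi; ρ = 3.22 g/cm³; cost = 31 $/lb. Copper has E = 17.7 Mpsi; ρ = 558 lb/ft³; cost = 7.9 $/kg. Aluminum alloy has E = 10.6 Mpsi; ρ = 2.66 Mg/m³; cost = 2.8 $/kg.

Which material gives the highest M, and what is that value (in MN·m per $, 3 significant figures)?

After converting to SI:
  silicon carbide: E = 449.0 GPa, ρ = 3165 kg/m³, cost = 47.00 $/kg
  CFRP laminate: E = 127.6 GPa, ρ = 1590 kg/m³, cost = 52.20 $/kg
  silicon nitride: E = 294.4 GPa, ρ = 3220 kg/m³, cost = 68.34 $/kg
  copper: E = 122.0 GPa, ρ = 8938 kg/m³, cost = 7.900 $/kg
  aluminum alloy: E = 73.08 GPa, ρ = 2660 kg/m³, cost = 2.800 $/kg
  aluminum alloy: M = 9.81 MN·m per $
  silicon carbide: M = 3.02 MN·m per $
  copper: M = 1.73 MN·m per $
  CFRP laminate: M = 1.54 MN·m per $
  silicon nitride: M = 1.34 MN·m per $
The maximum is for aluminum alloy.

aluminum alloy, M = 9.81 MN·m per $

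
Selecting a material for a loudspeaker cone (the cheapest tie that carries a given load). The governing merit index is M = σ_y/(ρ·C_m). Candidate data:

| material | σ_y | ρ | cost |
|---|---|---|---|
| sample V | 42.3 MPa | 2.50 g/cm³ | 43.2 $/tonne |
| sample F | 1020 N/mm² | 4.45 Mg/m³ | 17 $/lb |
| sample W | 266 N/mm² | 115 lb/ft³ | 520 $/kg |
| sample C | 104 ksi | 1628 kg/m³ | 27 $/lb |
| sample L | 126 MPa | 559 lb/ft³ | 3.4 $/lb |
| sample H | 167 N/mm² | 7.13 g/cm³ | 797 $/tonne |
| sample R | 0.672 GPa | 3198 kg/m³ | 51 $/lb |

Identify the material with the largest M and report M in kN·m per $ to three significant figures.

sample V, M = 392 kN·m per $

Convert each candidate to consistent units, then evaluate M:
  sample V: σ_y = 42.30 MPa, ρ = 2500 kg/m³, cost = 0.04320 $/kg
  sample F: σ_y = 1020 MPa, ρ = 4450 kg/m³, cost = 37.48 $/kg
  sample W: σ_y = 266.0 MPa, ρ = 1842 kg/m³, cost = 520.0 $/kg
  sample C: σ_y = 717.1 MPa, ρ = 1628 kg/m³, cost = 59.52 $/kg
  sample L: σ_y = 126.0 MPa, ρ = 8954 kg/m³, cost = 7.496 $/kg
  sample H: σ_y = 167.0 MPa, ρ = 7130 kg/m³, cost = 0.7970 $/kg
  sample R: σ_y = 672.0 MPa, ρ = 3198 kg/m³, cost = 112.4 $/kg
  sample V: M = 392 kN·m per $
  sample H: M = 29.4 kN·m per $
  sample C: M = 7.40 kN·m per $
  sample F: M = 6.12 kN·m per $
  sample L: M = 1.88 kN·m per $
  sample R: M = 1.87 kN·m per $
  sample W: M = 0.278 kN·m per $
The maximum is for sample V.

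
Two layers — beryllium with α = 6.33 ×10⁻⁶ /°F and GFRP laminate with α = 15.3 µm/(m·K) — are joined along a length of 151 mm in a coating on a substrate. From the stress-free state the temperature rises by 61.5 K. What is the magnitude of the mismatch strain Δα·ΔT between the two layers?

beryllium: α = 6.33×10⁻⁶/°F × 9/5 = 11.4×10⁻⁶/K.
Δα = |11.4 − 15.3|×10⁻⁶/K = 3.91×10⁻⁶/K.
Mismatch strain = Δα·ΔT = 3.91×10⁻⁶ × 61.5 = 2.40×10⁻⁴.

2.40×10⁻⁴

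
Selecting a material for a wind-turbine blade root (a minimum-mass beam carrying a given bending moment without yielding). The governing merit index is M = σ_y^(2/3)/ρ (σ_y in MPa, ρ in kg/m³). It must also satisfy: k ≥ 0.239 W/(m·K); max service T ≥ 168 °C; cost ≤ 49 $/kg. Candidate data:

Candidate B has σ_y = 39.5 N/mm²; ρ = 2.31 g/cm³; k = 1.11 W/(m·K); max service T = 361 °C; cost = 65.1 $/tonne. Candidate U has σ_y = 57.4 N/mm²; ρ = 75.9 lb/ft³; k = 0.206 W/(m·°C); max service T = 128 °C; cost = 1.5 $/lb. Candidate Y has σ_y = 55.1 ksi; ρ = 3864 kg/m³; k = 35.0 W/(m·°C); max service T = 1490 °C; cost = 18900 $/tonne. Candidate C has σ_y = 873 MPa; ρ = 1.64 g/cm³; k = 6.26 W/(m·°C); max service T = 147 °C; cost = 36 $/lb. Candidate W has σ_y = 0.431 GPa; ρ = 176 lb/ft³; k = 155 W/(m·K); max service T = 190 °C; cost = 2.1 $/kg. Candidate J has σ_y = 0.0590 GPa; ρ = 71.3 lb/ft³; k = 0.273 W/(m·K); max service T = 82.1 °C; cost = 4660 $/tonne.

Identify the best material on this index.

candidate W

Screen on constraints: k ≥ 0.239 W/(m·K); max service T ≥ 168 °C; cost ≤ 49 $/kg. Survivors: candidate B, candidate Y, candidate W.
After converting to SI:
  candidate B: σ_y = 39.50 MPa, ρ = 2310 kg/m³
  candidate Y: σ_y = 379.9 MPa, ρ = 3864 kg/m³
  candidate W: σ_y = 431.0 MPa, ρ = 2819 kg/m³
  candidate W: M = 20.2×10⁻³
  candidate Y: M = 13.6×10⁻³
  candidate B: M = 5.02×10⁻³
Highest index: candidate W.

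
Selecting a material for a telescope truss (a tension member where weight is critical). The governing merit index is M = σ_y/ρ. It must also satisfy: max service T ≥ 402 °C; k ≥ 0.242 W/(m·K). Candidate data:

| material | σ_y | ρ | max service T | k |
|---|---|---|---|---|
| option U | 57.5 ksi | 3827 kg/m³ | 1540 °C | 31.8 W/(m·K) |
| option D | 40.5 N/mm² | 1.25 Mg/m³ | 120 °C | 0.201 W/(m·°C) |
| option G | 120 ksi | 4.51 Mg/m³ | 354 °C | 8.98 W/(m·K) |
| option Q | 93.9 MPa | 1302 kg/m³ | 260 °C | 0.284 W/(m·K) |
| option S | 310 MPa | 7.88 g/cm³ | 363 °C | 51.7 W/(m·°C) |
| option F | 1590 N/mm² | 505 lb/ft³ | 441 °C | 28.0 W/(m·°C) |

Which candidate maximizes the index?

Screen on constraints: max service T ≥ 402 °C; k ≥ 0.242 W/(m·K). Survivors: option U, option F.
Putting every candidate on a common basis:
  option U: σ_y = 396.4 MPa, ρ = 3827 kg/m³
  option F: σ_y = 1590 MPa, ρ = 8089 kg/m³
  option F: M = 197 kN·m/kg
  option U: M = 104 kN·m/kg
Option F ranks first.

option F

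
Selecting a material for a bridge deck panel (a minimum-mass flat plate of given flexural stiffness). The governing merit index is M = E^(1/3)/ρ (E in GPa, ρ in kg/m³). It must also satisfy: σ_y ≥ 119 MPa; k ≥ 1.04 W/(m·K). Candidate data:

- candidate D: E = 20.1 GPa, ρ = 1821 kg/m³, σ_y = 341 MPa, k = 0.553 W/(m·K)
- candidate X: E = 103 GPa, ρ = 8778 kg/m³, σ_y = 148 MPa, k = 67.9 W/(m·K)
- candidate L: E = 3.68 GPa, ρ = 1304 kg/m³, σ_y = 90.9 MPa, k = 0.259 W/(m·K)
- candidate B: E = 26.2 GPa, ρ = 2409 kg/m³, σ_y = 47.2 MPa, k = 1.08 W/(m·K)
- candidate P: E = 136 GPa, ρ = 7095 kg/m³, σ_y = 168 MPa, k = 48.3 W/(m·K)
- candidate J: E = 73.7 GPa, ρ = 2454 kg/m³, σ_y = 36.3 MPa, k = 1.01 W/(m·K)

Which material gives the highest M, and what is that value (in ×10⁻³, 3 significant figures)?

Screen on constraints: σ_y ≥ 119 MPa; k ≥ 1.04 W/(m·K). Survivors: candidate X, candidate P.
Evaluate M for each candidate:
  candidate P: M = 0.725×10⁻³
  candidate X: M = 0.534×10⁻³
Highest index: candidate P.

candidate P, M = 0.725×10⁻³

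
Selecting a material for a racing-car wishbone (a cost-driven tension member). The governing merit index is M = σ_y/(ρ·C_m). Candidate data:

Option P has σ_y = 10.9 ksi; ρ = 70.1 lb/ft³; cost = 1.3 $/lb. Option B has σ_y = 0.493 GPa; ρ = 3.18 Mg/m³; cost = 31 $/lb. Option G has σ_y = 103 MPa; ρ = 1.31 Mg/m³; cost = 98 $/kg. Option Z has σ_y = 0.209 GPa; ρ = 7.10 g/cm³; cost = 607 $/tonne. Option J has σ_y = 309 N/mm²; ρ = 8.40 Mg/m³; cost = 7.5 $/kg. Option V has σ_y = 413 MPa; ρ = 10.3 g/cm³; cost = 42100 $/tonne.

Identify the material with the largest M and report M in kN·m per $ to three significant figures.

option Z, M = 48.5 kN·m per $

In SI units:
  option P: σ_y = 75.15 MPa, ρ = 1123 kg/m³, cost = 2.866 $/kg
  option B: σ_y = 493.0 MPa, ρ = 3180 kg/m³, cost = 68.34 $/kg
  option G: σ_y = 103.0 MPa, ρ = 1310 kg/m³, cost = 98.00 $/kg
  option Z: σ_y = 209.0 MPa, ρ = 7100 kg/m³, cost = 0.6070 $/kg
  option J: σ_y = 309.0 MPa, ρ = 8400 kg/m³, cost = 7.500 $/kg
  option V: σ_y = 413.0 MPa, ρ = 10300 kg/m³, cost = 42.10 $/kg
  option Z: M = 48.5 kN·m per $
  option P: M = 23.4 kN·m per $
  option J: M = 4.90 kN·m per $
  option B: M = 2.27 kN·m per $
  option V: M = 0.952 kN·m per $
  option G: M = 0.802 kN·m per $
Option Z has the largest M.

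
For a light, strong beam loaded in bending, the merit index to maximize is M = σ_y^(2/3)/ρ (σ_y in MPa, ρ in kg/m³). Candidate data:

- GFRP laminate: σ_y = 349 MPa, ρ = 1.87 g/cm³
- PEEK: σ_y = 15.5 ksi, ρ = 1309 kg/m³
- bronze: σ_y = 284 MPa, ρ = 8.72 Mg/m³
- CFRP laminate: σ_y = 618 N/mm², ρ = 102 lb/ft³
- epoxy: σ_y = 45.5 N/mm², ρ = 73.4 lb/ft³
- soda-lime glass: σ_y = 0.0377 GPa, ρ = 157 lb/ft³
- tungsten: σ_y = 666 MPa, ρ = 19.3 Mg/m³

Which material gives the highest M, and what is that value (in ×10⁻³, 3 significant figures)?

CFRP laminate, M = 44.4×10⁻³

Normalizing units and computing the index:
  GFRP laminate: σ_y = 349.0 MPa, ρ = 1870 kg/m³
  PEEK: σ_y = 106.9 MPa, ρ = 1309 kg/m³
  bronze: σ_y = 284.0 MPa, ρ = 8720 kg/m³
  CFRP laminate: σ_y = 618.0 MPa, ρ = 1634 kg/m³
  epoxy: σ_y = 45.50 MPa, ρ = 1176 kg/m³
  soda-lime glass: σ_y = 37.70 MPa, ρ = 2515 kg/m³
  tungsten: σ_y = 666.0 MPa, ρ = 19300 kg/m³
  CFRP laminate: M = 44.4×10⁻³
  GFRP laminate: M = 26.5×10⁻³
  PEEK: M = 17.2×10⁻³
  epoxy: M = 10.8×10⁻³
  bronze: M = 4.95×10⁻³
  soda-lime glass: M = 4.47×10⁻³
  tungsten: M = 3.95×10⁻³
CFRP laminate has the largest M.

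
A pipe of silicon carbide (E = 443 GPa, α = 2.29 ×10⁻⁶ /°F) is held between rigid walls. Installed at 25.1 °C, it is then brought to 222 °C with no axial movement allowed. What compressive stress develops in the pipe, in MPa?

360 MPa

α = 2.29×10⁻⁶/°F × 9/5 = 4.12×10⁻⁶/K.
ΔT = 196.9 K. Constrained thermal stress σ = E·α·ΔT = 443.0×10³ MPa × 4.12×10⁻⁶ × 196.9 = 360 MPa (compressive).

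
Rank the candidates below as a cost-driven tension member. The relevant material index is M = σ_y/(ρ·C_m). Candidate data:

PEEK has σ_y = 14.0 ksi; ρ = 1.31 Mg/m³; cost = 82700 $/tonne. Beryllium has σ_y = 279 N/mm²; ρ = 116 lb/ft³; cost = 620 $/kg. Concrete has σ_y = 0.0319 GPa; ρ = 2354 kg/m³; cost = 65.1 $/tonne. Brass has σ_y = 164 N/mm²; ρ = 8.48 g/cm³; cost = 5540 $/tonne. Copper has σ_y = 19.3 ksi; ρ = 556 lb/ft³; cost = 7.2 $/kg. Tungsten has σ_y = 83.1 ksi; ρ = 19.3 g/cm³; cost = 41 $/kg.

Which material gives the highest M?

In SI units:
  PEEK: σ_y = 96.53 MPa, ρ = 1310 kg/m³, cost = 82.70 $/kg
  beryllium: σ_y = 279.0 MPa, ρ = 1858 kg/m³, cost = 620.0 $/kg
  concrete: σ_y = 31.90 MPa, ρ = 2354 kg/m³, cost = 0.06510 $/kg
  brass: σ_y = 164.0 MPa, ρ = 8480 kg/m³, cost = 5.540 $/kg
  copper: σ_y = 133.1 MPa, ρ = 8906 kg/m³, cost = 7.200 $/kg
  tungsten: σ_y = 573.0 MPa, ρ = 19300 kg/m³, cost = 41.00 $/kg
  concrete: M = 208 kN·m per $
  brass: M = 3.49 kN·m per $
  copper: M = 2.08 kN·m per $
  PEEK: M = 0.891 kN·m per $
  tungsten: M = 0.724 kN·m per $
  beryllium: M = 0.242 kN·m per $
Highest index: concrete.

concrete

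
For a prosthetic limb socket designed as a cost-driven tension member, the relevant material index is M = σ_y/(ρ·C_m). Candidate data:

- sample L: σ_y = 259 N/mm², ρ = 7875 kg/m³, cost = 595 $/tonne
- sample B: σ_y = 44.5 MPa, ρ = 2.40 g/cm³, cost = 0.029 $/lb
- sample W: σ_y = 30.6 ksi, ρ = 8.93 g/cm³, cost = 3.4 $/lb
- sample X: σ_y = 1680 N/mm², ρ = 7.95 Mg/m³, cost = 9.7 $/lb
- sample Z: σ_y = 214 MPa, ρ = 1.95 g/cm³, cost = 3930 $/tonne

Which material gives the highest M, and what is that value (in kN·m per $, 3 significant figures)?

Convert each candidate to consistent units, then evaluate M:
  sample L: σ_y = 259.0 MPa, ρ = 7875 kg/m³, cost = 0.5950 $/kg
  sample B: σ_y = 44.50 MPa, ρ = 2400 kg/m³, cost = 0.06393 $/kg
  sample W: σ_y = 211.0 MPa, ρ = 8930 kg/m³, cost = 7.496 $/kg
  sample X: σ_y = 1680 MPa, ρ = 7950 kg/m³, cost = 21.38 $/kg
  sample Z: σ_y = 214.0 MPa, ρ = 1950 kg/m³, cost = 3.930 $/kg
  sample B: M = 290 kN·m per $
  sample L: M = 55.3 kN·m per $
  sample Z: M = 27.9 kN·m per $
  sample X: M = 9.88 kN·m per $
  sample W: M = 3.15 kN·m per $
Sample B has the largest M.

sample B, M = 290 kN·m per $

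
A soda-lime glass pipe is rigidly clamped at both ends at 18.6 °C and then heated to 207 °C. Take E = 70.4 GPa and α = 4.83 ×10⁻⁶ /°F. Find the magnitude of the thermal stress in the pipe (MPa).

115 MPa

α = 4.83×10⁻⁶/°F × 9/5 = 8.69×10⁻⁶/K.
ΔT = 188.4 K. Constrained thermal stress σ = E·α·ΔT = 70.40×10³ MPa × 8.69×10⁻⁶ × 188.4 = 115 MPa (compressive).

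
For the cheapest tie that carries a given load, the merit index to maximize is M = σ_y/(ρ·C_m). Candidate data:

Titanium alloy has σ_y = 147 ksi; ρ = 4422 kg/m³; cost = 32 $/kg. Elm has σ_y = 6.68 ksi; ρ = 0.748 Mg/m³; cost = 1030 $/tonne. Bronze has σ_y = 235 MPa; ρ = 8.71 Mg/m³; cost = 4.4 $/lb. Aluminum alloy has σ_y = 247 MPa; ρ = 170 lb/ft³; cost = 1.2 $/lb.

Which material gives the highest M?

elm

Normalizing units and computing the index:
  titanium alloy: σ_y = 1014 MPa, ρ = 4422 kg/m³, cost = 32.00 $/kg
  elm: σ_y = 46.06 MPa, ρ = 748.0 kg/m³, cost = 1.030 $/kg
  bronze: σ_y = 235.0 MPa, ρ = 8710 kg/m³, cost = 9.700 $/kg
  aluminum alloy: σ_y = 247.0 MPa, ρ = 2723 kg/m³, cost = 2.646 $/kg
  elm: M = 59.8 kN·m per $
  aluminum alloy: M = 34.3 kN·m per $
  titanium alloy: M = 7.16 kN·m per $
  bronze: M = 2.78 kN·m per $
Elm ranks first.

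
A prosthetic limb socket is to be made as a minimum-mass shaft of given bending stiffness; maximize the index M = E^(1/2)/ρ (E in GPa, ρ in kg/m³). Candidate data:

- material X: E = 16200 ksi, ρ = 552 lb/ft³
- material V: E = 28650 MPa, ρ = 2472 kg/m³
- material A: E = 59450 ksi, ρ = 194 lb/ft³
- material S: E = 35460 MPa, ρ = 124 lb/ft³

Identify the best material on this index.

material A

After converting to SI:
  material X: E = 111.7 GPa, ρ = 8842 kg/m³
  material V: E = 28.65 GPa, ρ = 2472 kg/m³
  material A: E = 409.9 GPa, ρ = 3108 kg/m³
  material S: E = 35.46 GPa, ρ = 1986 kg/m³
  material A: M = 6.51×10⁻³
  material S: M = 3.00×10⁻³
  material V: M = 2.17×10⁻³
  material X: M = 1.20×10⁻³
Material A ranks first.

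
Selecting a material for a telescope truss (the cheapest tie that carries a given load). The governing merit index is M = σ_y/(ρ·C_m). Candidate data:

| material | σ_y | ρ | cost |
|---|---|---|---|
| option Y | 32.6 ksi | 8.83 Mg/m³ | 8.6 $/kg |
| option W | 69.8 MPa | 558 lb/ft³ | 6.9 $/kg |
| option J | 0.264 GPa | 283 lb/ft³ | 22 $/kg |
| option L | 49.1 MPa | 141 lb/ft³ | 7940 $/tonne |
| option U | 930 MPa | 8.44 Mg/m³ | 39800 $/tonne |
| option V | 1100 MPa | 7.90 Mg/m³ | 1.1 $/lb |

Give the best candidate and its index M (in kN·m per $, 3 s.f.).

option V, M = 57.4 kN·m per $

Putting every candidate on a common basis:
  option Y: σ_y = 224.8 MPa, ρ = 8830 kg/m³, cost = 8.600 $/kg
  option W: σ_y = 69.80 MPa, ρ = 8938 kg/m³, cost = 6.900 $/kg
  option J: σ_y = 264.0 MPa, ρ = 4533 kg/m³, cost = 22.00 $/kg
  option L: σ_y = 49.10 MPa, ρ = 2259 kg/m³, cost = 7.940 $/kg
  option U: σ_y = 930.0 MPa, ρ = 8440 kg/m³, cost = 39.80 $/kg
  option V: σ_y = 1100 MPa, ρ = 7900 kg/m³, cost = 2.425 $/kg
  option V: M = 57.4 kN·m per $
  option Y: M = 2.96 kN·m per $
  option U: M = 2.77 kN·m per $
  option L: M = 2.74 kN·m per $
  option J: M = 2.65 kN·m per $
  option W: M = 1.13 kN·m per $
Option V ranks first.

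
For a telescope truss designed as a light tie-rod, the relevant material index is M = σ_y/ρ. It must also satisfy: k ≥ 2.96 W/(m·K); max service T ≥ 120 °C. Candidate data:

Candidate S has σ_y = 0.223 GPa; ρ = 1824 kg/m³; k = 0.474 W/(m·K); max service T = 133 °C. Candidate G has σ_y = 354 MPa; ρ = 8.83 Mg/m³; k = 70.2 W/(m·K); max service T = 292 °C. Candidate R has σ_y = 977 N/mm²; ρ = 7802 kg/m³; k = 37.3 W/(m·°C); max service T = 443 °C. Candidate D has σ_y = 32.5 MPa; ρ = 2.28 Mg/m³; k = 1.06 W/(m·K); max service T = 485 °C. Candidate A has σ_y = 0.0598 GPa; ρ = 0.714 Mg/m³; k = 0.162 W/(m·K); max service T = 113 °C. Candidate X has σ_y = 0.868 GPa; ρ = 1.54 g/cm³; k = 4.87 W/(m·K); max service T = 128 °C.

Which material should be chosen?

Screen on constraints: k ≥ 2.96 W/(m·K); max service T ≥ 120 °C. Survivors: candidate G, candidate R, candidate X.
After converting to SI:
  candidate G: σ_y = 354.0 MPa, ρ = 8830 kg/m³
  candidate R: σ_y = 977.0 MPa, ρ = 7802 kg/m³
  candidate X: σ_y = 868.0 MPa, ρ = 1540 kg/m³
  candidate X: M = 564 kN·m/kg
  candidate R: M = 125 kN·m/kg
  candidate G: M = 40.1 kN·m/kg
Highest index: candidate X.

candidate X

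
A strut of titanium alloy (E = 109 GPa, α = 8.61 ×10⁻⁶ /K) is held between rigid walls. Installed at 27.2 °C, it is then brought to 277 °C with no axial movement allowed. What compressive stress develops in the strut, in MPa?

234 MPa

ΔT = 249.8 K. Constrained thermal stress σ = E·α·ΔT = 109.0×10³ MPa × 8.61×10⁻⁶ × 249.8 = 234 MPa (compressive).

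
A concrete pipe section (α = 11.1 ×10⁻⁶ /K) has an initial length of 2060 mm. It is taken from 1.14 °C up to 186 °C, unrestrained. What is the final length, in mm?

2064.2 mm

ΔT = 186 − 1.14 = 184.9 K.
ΔL = α·L₀·ΔT = 11.1×10⁻⁶ × 2060 mm × 184.9 K = 4.23 mm.
L = L₀ + ΔL = 2060 + 4.23 = 2064.2 mm.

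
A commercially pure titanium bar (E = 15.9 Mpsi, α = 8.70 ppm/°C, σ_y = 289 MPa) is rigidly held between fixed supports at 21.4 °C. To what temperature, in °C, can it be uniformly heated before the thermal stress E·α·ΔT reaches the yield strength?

324 °C

E = 15.9 Mpsi = 109.6 GPa.
E·α·ΔT = 289.0 MPa ⇒ ΔT = 289.0 / (109.6×10³ × 8.70×10⁻⁶) = 303.0 K.
T = 21.4 + 303.0 = 324.4 °C.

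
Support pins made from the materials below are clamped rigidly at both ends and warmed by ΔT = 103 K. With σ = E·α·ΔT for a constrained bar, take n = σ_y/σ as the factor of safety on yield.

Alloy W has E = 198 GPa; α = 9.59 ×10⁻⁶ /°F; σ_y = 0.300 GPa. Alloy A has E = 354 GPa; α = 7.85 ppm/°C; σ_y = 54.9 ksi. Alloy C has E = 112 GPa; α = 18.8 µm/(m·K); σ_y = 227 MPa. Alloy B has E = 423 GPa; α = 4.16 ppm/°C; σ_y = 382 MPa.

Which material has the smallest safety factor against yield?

In consistent units (E in GPa, α in ×10⁻⁶/K, σ_y in MPa):
  alloy W: E = 198.0, α = 17.3, σ_y = 300.0 → σ = 352 MPa, n = 0.852
  alloy A: E = 354.0, α = 7.85, σ_y = 378.5 → σ = 286 MPa, n = 1.32
  alloy C: E = 112.0, α = 18.8, σ_y = 227.0 → σ = 217 MPa, n = 1.05
  alloy B: E = 423.0, α = 4.16, σ_y = 382.0 → σ = 181 MPa, n = 2.11
Alloy W has the lowest safety factor, n = 0.852.

alloy W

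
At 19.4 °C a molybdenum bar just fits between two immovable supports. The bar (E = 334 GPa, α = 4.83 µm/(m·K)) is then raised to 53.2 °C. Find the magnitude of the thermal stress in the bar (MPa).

ΔT = 33.80 K. Constrained thermal stress σ = E·α·ΔT = 334.0×10³ MPa × 4.83×10⁻⁶ × 33.80 = 54.5 MPa (compressive).

54.5 MPa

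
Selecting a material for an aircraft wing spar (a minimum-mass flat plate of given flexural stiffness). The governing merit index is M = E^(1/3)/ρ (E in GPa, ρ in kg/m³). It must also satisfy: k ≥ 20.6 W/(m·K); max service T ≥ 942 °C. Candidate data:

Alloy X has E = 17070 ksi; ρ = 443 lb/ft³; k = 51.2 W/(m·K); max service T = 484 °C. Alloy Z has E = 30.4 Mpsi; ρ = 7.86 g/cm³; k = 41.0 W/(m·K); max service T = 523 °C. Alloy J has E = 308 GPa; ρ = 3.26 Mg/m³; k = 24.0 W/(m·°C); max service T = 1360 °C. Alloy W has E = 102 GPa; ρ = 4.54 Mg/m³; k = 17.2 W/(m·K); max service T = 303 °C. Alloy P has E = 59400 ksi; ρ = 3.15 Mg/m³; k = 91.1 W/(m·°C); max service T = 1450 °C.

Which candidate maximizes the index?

alloy P

Screen on constraints: k ≥ 20.6 W/(m·K); max service T ≥ 942 °C. Survivors: alloy J, alloy P.
In SI units:
  alloy J: E = 308.0 GPa, ρ = 3260 kg/m³
  alloy P: E = 409.5 GPa, ρ = 3150 kg/m³
  alloy P: M = 2.36×10⁻³
  alloy J: M = 2.07×10⁻³
Alloy P ranks first.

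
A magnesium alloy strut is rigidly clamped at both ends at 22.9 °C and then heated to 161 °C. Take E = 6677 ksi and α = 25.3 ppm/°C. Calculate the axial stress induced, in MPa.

161 MPa

E = 6677 ksi = 46.04 GPa.
ΔT = 138.1 K. Constrained thermal stress σ = E·α·ΔT = 46.04×10³ MPa × 25.3×10⁻⁶ × 138.1 = 161 MPa (compressive).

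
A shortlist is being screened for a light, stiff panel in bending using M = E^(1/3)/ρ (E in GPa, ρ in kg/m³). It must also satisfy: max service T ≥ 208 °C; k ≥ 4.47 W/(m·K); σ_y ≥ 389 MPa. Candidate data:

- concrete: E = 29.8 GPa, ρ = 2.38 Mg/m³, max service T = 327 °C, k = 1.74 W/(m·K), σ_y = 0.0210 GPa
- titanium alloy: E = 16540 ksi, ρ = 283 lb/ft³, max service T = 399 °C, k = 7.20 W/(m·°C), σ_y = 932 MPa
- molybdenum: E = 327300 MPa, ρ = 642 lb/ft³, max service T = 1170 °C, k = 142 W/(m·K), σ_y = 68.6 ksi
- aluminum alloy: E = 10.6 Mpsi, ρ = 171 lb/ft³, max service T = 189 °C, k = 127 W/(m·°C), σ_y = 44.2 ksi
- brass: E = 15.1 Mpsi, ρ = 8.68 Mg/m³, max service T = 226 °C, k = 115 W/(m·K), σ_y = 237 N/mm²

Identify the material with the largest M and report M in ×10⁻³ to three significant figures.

titanium alloy, M = 1.07×10⁻³

Screen on constraints: max service T ≥ 208 °C; k ≥ 4.47 W/(m·K); σ_y ≥ 389 MPa. Survivors: titanium alloy, molybdenum.
After converting to SI:
  titanium alloy: E = 114.0 GPa, ρ = 4533 kg/m³
  molybdenum: E = 327.3 GPa, ρ = 10280 kg/m³
  titanium alloy: M = 1.07×10⁻³
  molybdenum: M = 0.670×10⁻³
Highest index: titanium alloy.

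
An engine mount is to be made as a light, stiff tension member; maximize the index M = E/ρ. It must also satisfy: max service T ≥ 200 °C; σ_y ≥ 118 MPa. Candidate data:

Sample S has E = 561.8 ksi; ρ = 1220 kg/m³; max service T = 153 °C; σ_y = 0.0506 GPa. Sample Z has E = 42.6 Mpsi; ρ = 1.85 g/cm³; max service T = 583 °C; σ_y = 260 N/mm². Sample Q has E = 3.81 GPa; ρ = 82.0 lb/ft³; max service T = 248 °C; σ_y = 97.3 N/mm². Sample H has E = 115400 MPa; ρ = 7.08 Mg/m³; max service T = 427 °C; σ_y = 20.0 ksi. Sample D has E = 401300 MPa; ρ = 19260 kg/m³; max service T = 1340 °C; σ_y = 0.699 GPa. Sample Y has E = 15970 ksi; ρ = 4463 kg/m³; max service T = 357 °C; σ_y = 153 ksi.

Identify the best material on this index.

sample Z

Screen on constraints: max service T ≥ 200 °C; σ_y ≥ 118 MPa. Survivors: sample Z, sample H, sample D, sample Y.
Normalizing units and computing the index:
  sample Z: E = 293.7 GPa, ρ = 1850 kg/m³
  sample H: E = 115.4 GPa, ρ = 7080 kg/m³
  sample D: E = 401.3 GPa, ρ = 19260 kg/m³
  sample Y: E = 110.1 GPa, ρ = 4463 kg/m³
  sample Z: M = 159 MN·m/kg
  sample Y: M = 24.7 MN·m/kg
  sample D: M = 20.8 MN·m/kg
  sample H: M = 16.3 MN·m/kg
Sample Z ranks first.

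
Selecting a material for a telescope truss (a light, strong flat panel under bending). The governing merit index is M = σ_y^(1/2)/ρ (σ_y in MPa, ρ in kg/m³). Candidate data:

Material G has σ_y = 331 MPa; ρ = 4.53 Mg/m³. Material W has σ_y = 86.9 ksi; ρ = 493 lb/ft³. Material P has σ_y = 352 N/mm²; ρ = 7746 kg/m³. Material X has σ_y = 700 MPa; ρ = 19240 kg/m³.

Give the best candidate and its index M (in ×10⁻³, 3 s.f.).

material G, M = 4.02×10⁻³

Normalizing units and computing the index:
  material G: σ_y = 331.0 MPa, ρ = 4530 kg/m³
  material W: σ_y = 599.2 MPa, ρ = 7897 kg/m³
  material P: σ_y = 352.0 MPa, ρ = 7746 kg/m³
  material X: σ_y = 700.0 MPa, ρ = 19240 kg/m³
  material G: M = 4.02×10⁻³
  material W: M = 3.10×10⁻³
  material P: M = 2.42×10⁻³
  material X: M = 1.38×10⁻³
Material G ranks first.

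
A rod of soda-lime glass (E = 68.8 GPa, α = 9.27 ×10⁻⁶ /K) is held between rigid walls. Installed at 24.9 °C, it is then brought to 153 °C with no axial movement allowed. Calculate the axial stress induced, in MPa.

81.7 MPa

ΔT = 128.1 K. Constrained thermal stress σ = E·α·ΔT = 68.80×10³ MPa × 9.27×10⁻⁶ × 128.1 = 81.7 MPa (compressive).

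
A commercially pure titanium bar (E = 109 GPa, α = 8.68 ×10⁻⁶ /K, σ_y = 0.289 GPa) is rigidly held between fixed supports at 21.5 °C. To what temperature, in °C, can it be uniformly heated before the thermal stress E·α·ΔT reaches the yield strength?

σ_y = 0.289 GPa = 289.0 MPa.
E·α·ΔT = 289.0 MPa ⇒ ΔT = 289.0 / (109.0×10³ × 8.68×10⁻⁶) = 305.5 K.
T = 21.5 + 305.5 = 327.0 °C.

327 °C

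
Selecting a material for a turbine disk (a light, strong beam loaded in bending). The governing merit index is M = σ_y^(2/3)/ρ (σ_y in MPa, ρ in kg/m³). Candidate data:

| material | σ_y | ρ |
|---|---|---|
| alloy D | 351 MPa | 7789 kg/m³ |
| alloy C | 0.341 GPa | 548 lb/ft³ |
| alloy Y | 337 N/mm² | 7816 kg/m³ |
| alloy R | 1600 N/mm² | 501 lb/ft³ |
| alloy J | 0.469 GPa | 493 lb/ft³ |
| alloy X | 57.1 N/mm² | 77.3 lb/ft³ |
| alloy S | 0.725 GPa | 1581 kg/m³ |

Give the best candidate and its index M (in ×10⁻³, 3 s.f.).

alloy S, M = 51.0×10⁻³

Normalizing units and computing the index:
  alloy D: σ_y = 351.0 MPa, ρ = 7789 kg/m³
  alloy C: σ_y = 341.0 MPa, ρ = 8778 kg/m³
  alloy Y: σ_y = 337.0 MPa, ρ = 7816 kg/m³
  alloy R: σ_y = 1600 MPa, ρ = 8025 kg/m³
  alloy J: σ_y = 469.0 MPa, ρ = 7897 kg/m³
  alloy X: σ_y = 57.10 MPa, ρ = 1238 kg/m³
  alloy S: σ_y = 725.0 MPa, ρ = 1581 kg/m³
  alloy S: M = 51.0×10⁻³
  alloy R: M = 17.0×10⁻³
  alloy X: M = 12.0×10⁻³
  alloy J: M = 7.64×10⁻³
  alloy D: M = 6.39×10⁻³
  alloy Y: M = 6.20×10⁻³
  alloy C: M = 5.56×10⁻³
Alloy S has the largest M.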